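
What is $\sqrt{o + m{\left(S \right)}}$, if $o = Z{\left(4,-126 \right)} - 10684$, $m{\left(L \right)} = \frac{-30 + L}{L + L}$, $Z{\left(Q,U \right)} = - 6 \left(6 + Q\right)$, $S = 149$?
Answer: $\frac{i \sqrt{954074714}}{298} \approx 103.65 i$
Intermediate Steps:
$Z{\left(Q,U \right)} = -36 - 6 Q$
$m{\left(L \right)} = \frac{-30 + L}{2 L}$
$o = -10744$ ($o = \left(-36 - 24\right) - 10684 = -60 - 10684 = -10744$)
$\sqrt{o + m{\left(S \right)}} = \sqrt{-10744 + \frac{-30 + 149}{2 \cdot 149}} = \sqrt{-10744 + \frac{1}{2} \cdot \frac{1}{149} \cdot 119} = \sqrt{-10744 + \frac{119}{298}} = \sqrt{- \frac{3201593}{298}} = \frac{i \sqrt{954074714}}{298}$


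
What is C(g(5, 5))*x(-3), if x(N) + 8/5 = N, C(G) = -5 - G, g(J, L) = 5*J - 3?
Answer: 621/5 ≈ 124.20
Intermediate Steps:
g(J, L) = -3 + 5*J
x(N) = -8/5 + N
C(g(5, 5))*x(-3) = (-5 - (-3 + 5*5))*(-8/5 - 3) = (-5 - (-3 + 25))*(-23/5) = (-5 - 1*22)*(-23/5) = (-5 - 22)*(-23/5) = -27*(-23/5) = 621/5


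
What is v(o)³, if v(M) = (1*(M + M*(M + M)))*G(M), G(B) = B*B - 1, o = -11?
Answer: 21300003648000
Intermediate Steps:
G(B) = -1 + B² (G(B) = B² - 1 = -1 + B²)
v(M) = (-1 + M²)*(M + 2*M²) (v(M) = (1*(M + M*(M + M)))*(-1 + M²) = (1*(M + M*(2*M)))*(-1 + M²) = (1*(M + 2*M²))*(-1 + M²) = (M + 2*M²)*(-1 + M²) = (-1 + M²)*(M + 2*M²))
v(o)³ = (-11*(1 + 2*(-11))*(-1 + (-11)²))³ = (-11*(1 - 22)*(-1 + 121))³ = (-11*(-21)*120)³ = 27720³ = 21300003648000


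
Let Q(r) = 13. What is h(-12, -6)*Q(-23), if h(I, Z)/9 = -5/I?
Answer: 195/4 ≈ 48.750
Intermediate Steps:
h(I, Z) = -45/I (h(I, Z) = 9*(-5/I) = -45/I)
h(-12, -6)*Q(-23) = -45/(-12)*13 = -45*(-1/12)*13 = (15/4)*13 = 195/4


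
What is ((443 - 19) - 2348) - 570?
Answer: -2494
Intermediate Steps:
((443 - 19) - 2348) - 570 = (424 - 2348) - 570 = -1924 - 570 = -2494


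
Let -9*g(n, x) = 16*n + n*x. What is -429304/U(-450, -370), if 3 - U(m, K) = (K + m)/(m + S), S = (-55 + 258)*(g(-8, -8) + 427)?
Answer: -338751336584/2374593 ≈ -1.4266e+5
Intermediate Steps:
g(n, x) = -16*n/9 - n*x/9 (g(n, x) = -(16*n + n*x)/9 = -16*n/9 - n*x/9)
S = 793121/9 (S = (-55 + 258)*(-⅑*(-8)*(16 - 8) + 427) = 203*(-⅑*(-8)*8 + 427) = 203*(64/9 + 427) = 203*(3907/9) = 793121/9 ≈ 88125.)
U(m, K) = 3 - (K + m)/(793121/9 + m) (U(m, K) = 3 - (K + m)/(m + 793121/9) = 3 - (K + m)/(793121/9 + m))
-429304/U(-450, -370) = -429304*(793121 + 9*(-450))/(3*(793121 - 3*(-370) + 6*(-450))) = -429304*(793121 - 4050)/(3*(793121 + 1110 - 2700)) = -429304/(3*791531/789071) = -429304/(3*(1/789071)*791531) = -429304/2374593/789071 = -429304*789071/2374593 = -338751336584/2374593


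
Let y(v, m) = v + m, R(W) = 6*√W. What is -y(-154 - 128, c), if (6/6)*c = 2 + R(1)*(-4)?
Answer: 304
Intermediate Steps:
c = -22 (c = 2 + (6*√1)*(-4) = 2 + (6*1)*(-4) = 2 + 6*(-4) = 2 - 24 = -22)
y(v, m) = m + v
-y(-154 - 128, c) = -(-22 + (-154 - 128)) = -(-22 - 282) = -1*(-304) = 304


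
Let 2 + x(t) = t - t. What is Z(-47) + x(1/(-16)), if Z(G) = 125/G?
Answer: -219/47 ≈ -4.6596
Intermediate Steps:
x(t) = -2 (x(t) = -2 + (t - t) = -2 + 0 = -2)
Z(-47) + x(1/(-16)) = 125/(-47) - 2 = 125*(-1/47) - 2 = -125/47 - 2 = -219/47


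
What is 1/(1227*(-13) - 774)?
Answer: -1/16725 ≈ -5.9791e-5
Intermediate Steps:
1/(1227*(-13) - 774) = 1/(-15951 - 774) = 1/(-16725) = -1/16725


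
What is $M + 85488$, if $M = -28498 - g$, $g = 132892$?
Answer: $-75902$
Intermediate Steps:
$M = -161390$ ($M = -28498 - 132892 = -161390$)
$M + 85488 = -161390 + 85488 = -75902$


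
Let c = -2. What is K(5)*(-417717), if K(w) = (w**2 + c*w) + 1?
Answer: -6683472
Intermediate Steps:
K(w) = 1 + w**2 - 2*w (K(w) = (w**2 - 2*w) + 1 = 1 + w**2 - 2*w)
K(5)*(-417717) = (1 + 5**2 - 2*5)*(-417717) = (1 + 25 - 10)*(-417717) = 16*(-417717) = -6683472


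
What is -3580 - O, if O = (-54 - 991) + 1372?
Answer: -3907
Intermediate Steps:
O = 327 (O = -1045 + 1372 = 327)
-3580 - O = -3580 - 1*327 = -3580 - 327 = -3907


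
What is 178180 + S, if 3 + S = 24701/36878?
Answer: 6570836107/36878 ≈ 1.7818e+5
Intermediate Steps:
S = -85933/36878 (S = -3 + 24701/36878 = -85933/36878 ≈ -2.3302)
178180 + S = 178180 - 85933/36878 = 6570836107/36878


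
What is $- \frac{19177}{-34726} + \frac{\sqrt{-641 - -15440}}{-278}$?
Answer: $\frac{19177}{34726} - \frac{\sqrt{14799}}{278} \approx 0.11464$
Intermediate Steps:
$- \frac{19177}{-34726} + \frac{\sqrt{-641 - -15440}}{-278} = \left(-19177\right) \left(- \frac{1}{34726}\right) + \sqrt{-641 + 15440} \left(- \frac{1}{278}\right) = \frac{19177}{34726} + \sqrt{14799} \left(- \frac{1}{278}\right) = \frac{19177}{34726} - \frac{\sqrt{14799}}{278}$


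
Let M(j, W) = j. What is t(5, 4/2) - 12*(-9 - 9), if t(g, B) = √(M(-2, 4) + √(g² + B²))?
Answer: 216 + √(-2 + √29) ≈ 217.84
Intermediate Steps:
t(g, B) = √(-2 + √(B² + g²)) (t(g, B) = √(-2 + √(g² + B²)) = √(-2 + √(B² + g²)))
t(5, 4/2) - 12*(-9 - 9) = √(-2 + √((4/2)² + 5²)) - 12*(-9 - 9) = √(-2 + √((4*(½))² + 25)) - 12*(-18) = √(-2 + √(2² + 25)) + 216 = √(-2 + √(4 + 25)) + 216 = √(-2 + √29) + 216 = 216 + √(-2 + √29)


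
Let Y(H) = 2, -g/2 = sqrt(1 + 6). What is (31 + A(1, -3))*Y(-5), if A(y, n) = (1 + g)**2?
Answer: 120 - 8*sqrt(7) ≈ 98.834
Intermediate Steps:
g = -2*sqrt(7) (g = -2*sqrt(1 + 6) = -2*sqrt(7) ≈ -5.2915)
A(y, n) = (1 - 2*sqrt(7))**2
(31 + A(1, -3))*Y(-5) = (31 + (29 - 4*sqrt(7)))*2 = (60 - 4*sqrt(7))*2 = 120 - 8*sqrt(7)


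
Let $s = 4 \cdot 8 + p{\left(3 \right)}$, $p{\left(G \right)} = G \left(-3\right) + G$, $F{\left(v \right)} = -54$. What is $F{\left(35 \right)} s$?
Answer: $-1404$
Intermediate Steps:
$p{\left(G \right)} = - 2 G$ ($p{\left(G \right)} = - 3 G + G = - 2 G$)
$s = 26$ ($s = 4 \cdot 8 - 6 = 32 - 6 = 26$)
$F{\left(35 \right)} s = \left(-54\right) 26 = -1404$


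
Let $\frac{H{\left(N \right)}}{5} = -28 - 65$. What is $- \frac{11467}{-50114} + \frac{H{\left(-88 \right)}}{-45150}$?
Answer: $\frac{9017301}{37710785} \approx 0.23912$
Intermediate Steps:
$H{\left(N \right)} = -465$ ($H{\left(N \right)} = 5 \left(-28 - 65\right) = 5 \left(-93\right) = -465$)
$- \frac{11467}{-50114} + \frac{H{\left(-88 \right)}}{-45150} = - \frac{11467}{-50114} - \frac{465}{-45150} = \left(-11467\right) \left(- \frac{1}{50114}\right) - - \frac{31}{3010} = \frac{11467}{50114} + \frac{31}{3010} = \frac{9017301}{37710785}$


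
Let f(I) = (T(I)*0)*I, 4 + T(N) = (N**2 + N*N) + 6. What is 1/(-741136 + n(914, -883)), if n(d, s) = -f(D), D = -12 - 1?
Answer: -1/741136 ≈ -1.3493e-6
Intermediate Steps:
D = -13
T(N) = 2 + 2*N**2 (T(N) = -4 + ((N**2 + N*N) + 6) = -4 + ((N**2 + N**2) + 6) = -4 + (2*N**2 + 6) = -4 + (6 + 2*N**2) = 2 + 2*N**2)
f(I) = 0 (f(I) = ((2 + 2*I**2)*0)*I = 0*I = 0)
n(d, s) = 0 (n(d, s) = -1*0 = 0)
1/(-741136 + n(914, -883)) = 1/(-741136 + 0) = 1/(-741136) = -1/741136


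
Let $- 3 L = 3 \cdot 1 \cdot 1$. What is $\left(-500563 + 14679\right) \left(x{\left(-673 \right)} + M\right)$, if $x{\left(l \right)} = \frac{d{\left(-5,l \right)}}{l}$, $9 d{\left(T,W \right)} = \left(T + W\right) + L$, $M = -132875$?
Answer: $\frac{391050713765264}{6057} \approx 6.4562 \cdot 10^{10}$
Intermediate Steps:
$L = -1$ ($L = - \frac{3 \cdot 1 \cdot 1}{3} = - \frac{3 \cdot 1}{3} = \left(- \frac{1}{3}\right) 3 = -1$)
$d{\left(T,W \right)} = - \frac{1}{9} + \frac{T}{9} + \frac{W}{9}$ ($d{\left(T,W \right)} = \frac{\left(T + W\right) - 1}{9} = \frac{-1 + T + W}{9} = - \frac{1}{9} + \frac{T}{9} + \frac{W}{9}$)
$x{\left(l \right)} = \frac{- \frac{2}{3} + \frac{l}{9}}{l}$ ($x{\left(l \right)} = \frac{- \frac{1}{9} + \frac{1}{9} \left(-5\right) + \frac{l}{9}}{l} = \frac{- \frac{1}{9} - \frac{5}{9} + \frac{l}{9}}{l} = \frac{- \frac{2}{3} + \frac{l}{9}}{l}$)
$\left(-500563 + 14679\right) \left(x{\left(-673 \right)} + M\right) = \left(-500563 + 14679\right) \left(\frac{-6 - 673}{9 \left(-673\right)} - 132875\right) = - 485884 \left(\frac{1}{9} \left(- \frac{1}{673}\right) \left(-679\right) - 132875\right) = - 485884 \left(\frac{679}{6057} - 132875\right) = \left(-485884\right) \left(- \frac{804823196}{6057}\right) = \frac{391050713765264}{6057}$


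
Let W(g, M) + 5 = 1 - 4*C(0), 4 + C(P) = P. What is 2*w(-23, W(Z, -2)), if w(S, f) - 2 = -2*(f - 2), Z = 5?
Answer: -36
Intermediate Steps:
C(P) = -4 + P
W(g, M) = 12 (W(g, M) = -5 + (1 - 4*(-4 + 0)) = -5 + (1 - 4*(-4)) = -5 + (1 + 16) = -5 + 17 = 12)
w(S, f) = 6 - 2*f (w(S, f) = 2 - 2*(f - 2) = 2 - 2*(-2 + f) = 2 + (4 - 2*f) = 6 - 2*f)
2*w(-23, W(Z, -2)) = 2*(6 - 2*12) = 2*(6 - 24) = 2*(-18) = -36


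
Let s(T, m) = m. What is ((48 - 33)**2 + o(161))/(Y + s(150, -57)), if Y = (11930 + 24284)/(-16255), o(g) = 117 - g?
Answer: -2942155/962749 ≈ -3.0560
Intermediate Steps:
Y = -36214/16255 (Y = 36214*(-1/16255) = -36214/16255 ≈ -2.2279)
((48 - 33)**2 + o(161))/(Y + s(150, -57)) = ((48 - 33)**2 + (117 - 1*161))/(-36214/16255 - 57) = (15**2 + (117 - 161))/(-962749/16255) = (225 - 44)*(-16255/962749) = 181*(-16255/962749) = -2942155/962749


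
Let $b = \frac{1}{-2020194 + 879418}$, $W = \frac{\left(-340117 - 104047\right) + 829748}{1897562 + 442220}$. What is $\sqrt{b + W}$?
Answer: $\frac{\sqrt{73379180747192303455654}}{667291787708} \approx 0.40595$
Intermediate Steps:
$W = \frac{192792}{1169891}$ ($W = \frac{\left(-340117 - 104047\right) + 829748}{2339782} = \left(-444164 + 829748\right) \frac{1}{2339782} = 385584 \cdot \frac{1}{2339782} = \frac{192792}{1169891} \approx 0.16479$)
$b = - \frac{1}{1140776}$ ($b = \frac{1}{-1140776} = - \frac{1}{1140776} \approx -8.766 \cdot 10^{-7}$)
$\sqrt{b + W} = \sqrt{- \frac{1}{1140776} + \frac{192792}{1169891}} = \sqrt{\frac{219931316701}{1334583575416}} = \frac{\sqrt{73379180747192303455654}}{667291787708}$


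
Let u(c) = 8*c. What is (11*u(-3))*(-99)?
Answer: 26136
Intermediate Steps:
(11*u(-3))*(-99) = (11*(8*(-3)))*(-99) = (11*(-24))*(-99) = -264*(-99) = 26136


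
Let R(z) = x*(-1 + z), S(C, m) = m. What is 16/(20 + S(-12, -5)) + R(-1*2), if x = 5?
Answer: -209/15 ≈ -13.933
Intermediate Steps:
R(z) = -5 + 5*z (R(z) = 5*(-1 + z) = -5 + 5*z)
16/(20 + S(-12, -5)) + R(-1*2) = 16/(20 - 5) + (-5 + 5*(-1*2)) = 16/15 + (-5 + 5*(-2)) = (1/15)*16 + (-5 - 10) = 16/15 - 15 = -209/15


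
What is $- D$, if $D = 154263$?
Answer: $-154263$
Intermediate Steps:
$- D = \left(-1\right) 154263 = -154263$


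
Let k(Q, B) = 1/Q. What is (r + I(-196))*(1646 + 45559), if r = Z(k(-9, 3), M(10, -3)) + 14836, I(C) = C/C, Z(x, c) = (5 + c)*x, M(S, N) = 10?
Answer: 700301910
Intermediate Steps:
Z(x, c) = x*(5 + c)
I(C) = 1
r = 44503/3 (r = (5 + 10)/(-9) + 14836 = -⅑*15 + 14836 = -5/3 + 14836 = 44503/3 ≈ 14834.)
(r + I(-196))*(1646 + 45559) = (44503/3 + 1)*(1646 + 45559) = (44506/3)*47205 = 700301910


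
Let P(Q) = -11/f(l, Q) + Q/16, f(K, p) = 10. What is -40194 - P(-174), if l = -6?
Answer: -1607281/40 ≈ -40182.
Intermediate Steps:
P(Q) = -11/10 + Q/16
-40194 - P(-174) = -40194 - (-11/10 + (1/16)*(-174)) = -40194 - (-11/10 - 87/8) = -40194 - 1*(-479/40) = -40194 + 479/40 = -1607281/40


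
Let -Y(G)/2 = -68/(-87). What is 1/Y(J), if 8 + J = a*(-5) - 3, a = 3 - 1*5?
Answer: -87/136 ≈ -0.63971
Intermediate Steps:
a = -2 (a = 3 - 5 = -2)
J = -1 (J = -8 + (-2*(-5) - 3) = -8 + (10 - 3) = -8 + 7 = -1)
Y(G) = -136/87 (Y(G) = -(-136)/(-87) = -(-136)*(-1)/87 = -2*68/87 = -136/87)
1/Y(J) = 1/(-136/87) = -87/136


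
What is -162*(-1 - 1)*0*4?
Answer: 0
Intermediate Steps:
-162*(-1 - 1)*0*4 = -162*(-2*0)*4 = -0*4 = -162*0 = 0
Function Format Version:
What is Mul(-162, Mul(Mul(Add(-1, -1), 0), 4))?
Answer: 0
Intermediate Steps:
Mul(-162, Mul(Mul(Add(-1, -1), 0), 4)) = Mul(-162, Mul(Mul(-2, 0), 4)) = Mul(-162, Mul(0, 4)) = Mul(-162, 0) = 0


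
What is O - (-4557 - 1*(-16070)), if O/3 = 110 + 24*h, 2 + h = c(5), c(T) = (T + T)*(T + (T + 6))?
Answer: 193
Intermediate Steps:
c(T) = 2*T*(6 + 2*T) (c(T) = (2*T)*(T + (6 + T)) = (2*T)*(6 + 2*T) = 2*T*(6 + 2*T))
h = 158 (h = -2 + 4*5*(3 + 5) = -2 + 4*5*8 = -2 + 160 = 158)
O = 11706 (O = 3*(110 + 24*158) = 3*(110 + 3792) = 3*3902 = 11706)
O - (-4557 - 1*(-16070)) = 11706 - (-4557 - 1*(-16070)) = 11706 - (-4557 + 16070) = 11706 - 1*11513 = 11706 - 11513 = 193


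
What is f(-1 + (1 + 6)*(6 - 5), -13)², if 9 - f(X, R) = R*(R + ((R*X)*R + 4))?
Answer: 170929476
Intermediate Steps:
f(X, R) = 9 - R*(4 + R + X*R²) (f(X, R) = 9 - R*(R + ((R*X)*R + 4)) = 9 - R*(R + (X*R² + 4)) = 9 - R*(R + (4 + X*R²)) = 9 - R*(4 + R + X*R²))
f(-1 + (1 + 6)*(6 - 5), -13)² = (9 - 1*(-13)² - 4*(-13) - 1*(-1 + (1 + 6)*(6 - 5))*(-13)³)² = (9 - 1*169 + 52 - 1*(-1 + 7*1)*(-2197))² = (9 - 169 + 52 - 1*(-1 + 7)*(-2197))² = (9 - 169 + 52 - 1*6*(-2197))² = (9 - 169 + 52 + 13182)² = 13074² = 170929476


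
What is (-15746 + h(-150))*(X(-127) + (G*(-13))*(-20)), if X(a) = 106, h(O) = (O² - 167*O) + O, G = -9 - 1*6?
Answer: -120095276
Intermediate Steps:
G = -15 (G = -9 - 6 = -15)
h(O) = O² - 166*O
(-15746 + h(-150))*(X(-127) + (G*(-13))*(-20)) = (-15746 - 150*(-166 - 150))*(106 - 15*(-13)*(-20)) = (-15746 - 150*(-316))*(106 + 195*(-20)) = (-15746 + 47400)*(106 - 3900) = 31654*(-3794) = -120095276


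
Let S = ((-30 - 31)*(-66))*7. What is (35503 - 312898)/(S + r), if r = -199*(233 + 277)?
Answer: 92465/24436 ≈ 3.7840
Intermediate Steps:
S = 28182 (S = -61*(-66)*7 = 4026*7 = 28182)
r = -101490 (r = -199*510 = -101490)
(35503 - 312898)/(S + r) = (35503 - 312898)/(28182 - 101490) = -277395/(-73308) = -277395*(-1/73308) = 92465/24436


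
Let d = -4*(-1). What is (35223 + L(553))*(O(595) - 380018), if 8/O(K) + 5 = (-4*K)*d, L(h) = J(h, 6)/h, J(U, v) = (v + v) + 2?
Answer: -10072166572788502/752475 ≈ -1.3385e+10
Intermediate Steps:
J(U, v) = 2 + 2*v (J(U, v) = 2*v + 2 = 2 + 2*v)
d = 4
L(h) = 14/h (L(h) = (2 + 2*6)/h = (2 + 12)/h = 14/h)
O(K) = 8/(-5 - 16*K) (O(K) = 8/(-5 - 4*K*4) = 8/(-5 - 16*K))
(35223 + L(553))*(O(595) - 380018) = (35223 + 14/553)*(-8/(5 + 16*595) - 380018) = (35223 + 14*(1/553))*(-8/(5 + 9520) - 380018) = (35223 + 2/79)*(-8/9525 - 380018) = 2782619*(-8*1/9525 - 380018)/79 = 2782619*(-8/9525 - 380018)/79 = (2782619/79)*(-3619671458/9525) = -10072166572788502/752475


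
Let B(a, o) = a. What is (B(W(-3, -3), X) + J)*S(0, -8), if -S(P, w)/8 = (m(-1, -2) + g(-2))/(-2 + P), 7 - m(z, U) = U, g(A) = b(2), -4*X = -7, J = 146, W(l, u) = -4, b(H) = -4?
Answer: 2840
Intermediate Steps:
X = 7/4 (X = -¼*(-7) = 7/4 ≈ 1.7500)
g(A) = -4
m(z, U) = 7 - U
S(P, w) = -40/(-2 + P) (S(P, w) = -8*((7 - 1*(-2)) - 4)/(-2 + P) = -8*((7 + 2) - 4)/(-2 + P) = -8*(9 - 4)/(-2 + P) = -40/(-2 + P))
(B(W(-3, -3), X) + J)*S(0, -8) = (-4 + 146)*(-40/(-2 + 0)) = 142*(-40/(-2)) = 142*(-40*(-½)) = 142*20 = 2840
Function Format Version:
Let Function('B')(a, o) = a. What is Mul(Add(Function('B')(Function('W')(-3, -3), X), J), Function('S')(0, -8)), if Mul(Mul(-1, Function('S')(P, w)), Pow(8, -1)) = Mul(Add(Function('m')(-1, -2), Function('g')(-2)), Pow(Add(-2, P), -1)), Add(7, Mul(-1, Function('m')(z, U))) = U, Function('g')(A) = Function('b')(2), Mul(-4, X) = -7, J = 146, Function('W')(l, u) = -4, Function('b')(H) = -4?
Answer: 2840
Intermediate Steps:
X = Rational(7, 4) (X = Mul(Rational(-1, 4), -7) = Rational(7, 4) ≈ 1.7500)
Function('g')(A) = -4
Function('m')(z, U) = Add(7, Mul(-1, U))
Function('S')(P, w) = Mul(-40, Pow(Add(-2, P), -1)) (Function('S')(P, w) = Mul(-8, Mul(Add(Add(7, Mul(-1, -2)), -4), Pow(Add(-2, P), -1))) = Mul(-8, Mul(Add(Add(7, 2), -4), Pow(Add(-2, P), -1))) = Mul(-8, Mul(Add(9, -4), Pow(Add(-2, P), -1))) = Mul(-8, Mul(5, Pow(Add(-2, P), -1))) = Mul(-40, Pow(Add(-2, P), -1)))
Mul(Add(Function('B')(Function('W')(-3, -3), X), J), Function('S')(0, -8)) = Mul(Add(-4, 146), Mul(-40, Pow(Add(-2, 0), -1))) = Mul(142, Mul(-40, Pow(-2, -1))) = Mul(142, Mul(-40, Rational(-1, 2))) = Mul(142, 20) = 2840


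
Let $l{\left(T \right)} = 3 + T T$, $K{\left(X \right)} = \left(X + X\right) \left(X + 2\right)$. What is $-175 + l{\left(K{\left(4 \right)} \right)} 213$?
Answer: $491216$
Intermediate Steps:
$K{\left(X \right)} = 2 X \left(2 + X\right)$
$l{\left(T \right)} = 3 + T^{2}$
$-175 + l{\left(K{\left(4 \right)} \right)} 213 = -175 + \left(3 + \left(2 \cdot 4 \left(2 + 4\right)\right)^{2}\right) 213 = -175 + \left(3 + \left(2 \cdot 4 \cdot 6\right)^{2}\right) 213 = -175 + \left(3 + 48^{2}\right) 213 = -175 + \left(3 + 2304\right) 213 = -175 + 2307 \cdot 213 = -175 + 491391 = 491216$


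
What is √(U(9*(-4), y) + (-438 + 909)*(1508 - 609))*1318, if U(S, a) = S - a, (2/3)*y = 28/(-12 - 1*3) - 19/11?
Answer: 659*√5123120530/55 ≈ 8.5761e+5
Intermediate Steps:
y = -593/110 (y = 3*(28/(-12 - 1*3) - 19/11)/2 = 3*(28/(-12 - 3) - 19*1/11)/2 = 3*(28/(-15) - 19/11)/2 = 3*(28*(-1/15) - 19/11)/2 = 3*(-28/15 - 19/11)/2 = (3/2)*(-593/165) = -593/110 ≈ -5.3909)
√(U(9*(-4), y) + (-438 + 909)*(1508 - 609))*1318 = √((9*(-4) - 1*(-593/110)) + (-438 + 909)*(1508 - 609))*1318 = √((-36 + 593/110) + 471*899)*1318 = √(-3367/110 + 423429)*1318 = √(46573823/110)*1318 = (√5123120530/110)*1318 = 659*√5123120530/55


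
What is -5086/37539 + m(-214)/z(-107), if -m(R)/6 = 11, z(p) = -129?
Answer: 14120/37539 ≈ 0.37614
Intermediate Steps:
m(R) = -66 (m(R) = -6*11 = -66)
-5086/37539 + m(-214)/z(-107) = -5086/37539 - 66/(-129) = -5086*1/37539 - 66*(-1/129) = -5086/37539 + 22/43 = 14120/37539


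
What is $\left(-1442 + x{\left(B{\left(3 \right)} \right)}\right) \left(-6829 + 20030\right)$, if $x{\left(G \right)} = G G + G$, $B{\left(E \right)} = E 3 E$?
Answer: $-9055886$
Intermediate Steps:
$B{\left(E \right)} = 3 E^{2}$ ($B{\left(E \right)} = 3 E E = 3 E^{2}$)
$x{\left(G \right)} = G + G^{2}$ ($x{\left(G \right)} = G^{2} + G = G + G^{2}$)
$\left(-1442 + x{\left(B{\left(3 \right)} \right)}\right) \left(-6829 + 20030\right) = \left(-1442 + 3 \cdot 3^{2} \left(1 + 3 \cdot 3^{2}\right)\right) \left(-6829 + 20030\right) = \left(-1442 + 3 \cdot 9 \left(1 + 3 \cdot 9\right)\right) 13201 = \left(-1442 + 27 \left(1 + 27\right)\right) 13201 = \left(-1442 + 27 \cdot 28\right) 13201 = \left(-1442 + 756\right) 13201 = \left(-686\right) 13201 = -9055886$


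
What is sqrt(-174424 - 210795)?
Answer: I*sqrt(385219) ≈ 620.66*I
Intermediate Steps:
sqrt(-174424 - 210795) = sqrt(-385219) = I*sqrt(385219)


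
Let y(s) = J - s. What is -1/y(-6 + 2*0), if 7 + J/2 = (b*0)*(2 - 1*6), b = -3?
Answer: ⅛ ≈ 0.12500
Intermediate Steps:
J = -14 (J = -14 + 2*((-3*0)*(2 - 1*6)) = -14 + 2*(0*(2 - 6)) = -14 + 2*(0*(-4)) = -14 + 2*0 = -14 + 0 = -14)
y(s) = -14 - s
-1/y(-6 + 2*0) = -1/(-14 - (-6 + 2*0)) = -1/(-14 - (-6 + 0)) = -1/(-14 - 1*(-6)) = -1/(-14 + 6) = -1/(-8) = -1*(-⅛) = ⅛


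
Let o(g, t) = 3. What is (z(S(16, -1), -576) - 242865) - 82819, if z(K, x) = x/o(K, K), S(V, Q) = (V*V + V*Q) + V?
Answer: -325876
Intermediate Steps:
S(V, Q) = V + V² + Q*V (S(V, Q) = (V² + Q*V) + V = V + V² + Q*V)
z(K, x) = x/3
(z(S(16, -1), -576) - 242865) - 82819 = ((⅓)*(-576) - 242865) - 82819 = (-192 - 242865) - 82819 = -243057 - 82819 = -325876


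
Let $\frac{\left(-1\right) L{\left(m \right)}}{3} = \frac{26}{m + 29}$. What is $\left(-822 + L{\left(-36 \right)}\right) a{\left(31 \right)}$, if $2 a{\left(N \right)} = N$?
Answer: $- \frac{87978}{7} \approx -12568.0$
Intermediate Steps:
$L{\left(m \right)} = - \frac{78}{29 + m}$ ($L{\left(m \right)} = - 3 \frac{26}{m + 29} = - 3 \frac{26}{29 + m} = - \frac{78}{29 + m}$)
$a{\left(N \right)} = \frac{N}{2}$
$\left(-822 + L{\left(-36 \right)}\right) a{\left(31 \right)} = \left(-822 - \frac{78}{29 - 36}\right) \frac{1}{2} \cdot 31 = \left(-822 - \frac{78}{-7}\right) \frac{31}{2} = \left(-822 - - \frac{78}{7}\right) \frac{31}{2} = \left(-822 + \frac{78}{7}\right) \frac{31}{2} = \left(- \frac{5676}{7}\right) \frac{31}{2} = - \frac{87978}{7}$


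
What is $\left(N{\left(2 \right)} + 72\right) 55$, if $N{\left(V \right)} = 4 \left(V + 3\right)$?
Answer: $5060$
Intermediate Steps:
$N{\left(V \right)} = 12 + 4 V$ ($N{\left(V \right)} = 4 \left(3 + V\right) = 12 + 4 V$)
$\left(N{\left(2 \right)} + 72\right) 55 = \left(\left(12 + 4 \cdot 2\right) + 72\right) 55 = \left(\left(12 + 8\right) + 72\right) 55 = \left(20 + 72\right) 55 = 92 \cdot 55 = 5060$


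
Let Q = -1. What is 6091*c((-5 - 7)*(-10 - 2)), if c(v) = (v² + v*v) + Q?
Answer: 252599861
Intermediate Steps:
c(v) = -1 + 2*v² (c(v) = (v² + v*v) - 1 = (v² + v²) - 1 = 2*v² - 1 = -1 + 2*v²)
6091*c((-5 - 7)*(-10 - 2)) = 6091*(-1 + 2*((-5 - 7)*(-10 - 2))²) = 6091*(-1 + 2*(-12*(-12))²) = 6091*(-1 + 2*144²) = 6091*(-1 + 2*20736) = 6091*(-1 + 41472) = 6091*41471 = 252599861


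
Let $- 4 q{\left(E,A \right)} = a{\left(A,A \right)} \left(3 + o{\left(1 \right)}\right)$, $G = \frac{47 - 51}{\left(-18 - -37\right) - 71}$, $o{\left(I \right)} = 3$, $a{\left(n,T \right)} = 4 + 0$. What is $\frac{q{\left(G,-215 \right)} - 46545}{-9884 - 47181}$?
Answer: $\frac{46551}{57065} \approx 0.81575$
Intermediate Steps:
$a{\left(n,T \right)} = 4$
$G = \frac{1}{13}$ ($G = - \frac{4}{\left(-18 + 37\right) - 71} = - \frac{4}{19 - 71} = - \frac{4}{-52} = \left(-4\right) \left(- \frac{1}{52}\right) = \frac{1}{13} \approx 0.076923$)
$q{\left(E,A \right)} = -6$ ($q{\left(E,A \right)} = - \frac{4 \left(3 + 3\right)}{4} = - \frac{4 \cdot 6}{4} = \left(- \frac{1}{4}\right) 24 = -6$)
$\frac{q{\left(G,-215 \right)} - 46545}{-9884 - 47181} = \frac{-6 - 46545}{-9884 - 47181} = - \frac{46551}{-57065} = \left(-46551\right) \left(- \frac{1}{57065}\right) = \frac{46551}{57065}$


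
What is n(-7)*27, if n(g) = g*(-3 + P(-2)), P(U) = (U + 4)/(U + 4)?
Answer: 378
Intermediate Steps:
P(U) = 1 (P(U) = (4 + U)/(4 + U) = 1)
n(g) = -2*g (n(g) = g*(-3 + 1) = g*(-2) = -2*g)
n(-7)*27 = -2*(-7)*27 = 14*27 = 378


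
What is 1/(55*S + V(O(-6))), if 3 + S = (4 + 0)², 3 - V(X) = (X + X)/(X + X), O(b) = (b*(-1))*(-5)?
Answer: 1/717 ≈ 0.0013947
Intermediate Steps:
O(b) = 5*b (O(b) = -b*(-5) = 5*b)
V(X) = 2 (V(X) = 3 - (X + X)/(X + X) = 3 - 2*X/(2*X) = 3 - 2*X*1/(2*X) = 3 - 1*1 = 3 - 1 = 2)
S = 13 (S = -3 + (4 + 0)² = -3 + 4² = -3 + 16 = 13)
1/(55*S + V(O(-6))) = 1/(55*13 + 2) = 1/(715 + 2) = 1/717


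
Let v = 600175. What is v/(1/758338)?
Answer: 455135509150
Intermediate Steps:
v/(1/758338) = 600175/(1/758338) = 600175*758338 = 455135509150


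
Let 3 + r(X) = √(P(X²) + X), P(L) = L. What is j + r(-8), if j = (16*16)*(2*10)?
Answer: 5117 + 2*√14 ≈ 5124.5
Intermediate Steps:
r(X) = -3 + √(X + X²) (r(X) = -3 + √(X² + X) = -3 + √(X + X²))
j = 5120 (j = 256*20 = 5120)
j + r(-8) = 5120 + (-3 + √(-8*(1 - 8))) = 5120 + (-3 + √(-8*(-7))) = 5120 + (-3 + √56) = 5120 + (-3 + 2*√14) = 5117 + 2*√14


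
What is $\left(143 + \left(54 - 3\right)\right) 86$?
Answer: $16684$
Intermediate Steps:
$\left(143 + \left(54 - 3\right)\right) 86 = \left(143 + 51\right) 86 = 194 \cdot 86 = 16684$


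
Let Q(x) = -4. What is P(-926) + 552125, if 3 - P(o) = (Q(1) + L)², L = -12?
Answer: 551872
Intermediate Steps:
P(o) = -253 (P(o) = 3 - (-4 - 12)² = 3 - 1*(-16)² = 3 - 1*256 = 3 - 256 = -253)
P(-926) + 552125 = -253 + 552125 = 551872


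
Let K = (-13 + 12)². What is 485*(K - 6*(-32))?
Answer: 93605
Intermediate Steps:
K = 1 (K = (-1)² = 1)
485*(K - 6*(-32)) = 485*(1 - 6*(-32)) = 485*(1 + 192) = 485*193 = 93605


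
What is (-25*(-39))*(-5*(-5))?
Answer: 24375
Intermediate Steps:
(-25*(-39))*(-5*(-5)) = 975*25 = 24375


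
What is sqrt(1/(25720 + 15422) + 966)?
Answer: sqrt(1635113623566)/41142 ≈ 31.081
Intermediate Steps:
sqrt(1/(25720 + 15422) + 966) = sqrt(1/41142 + 966) = sqrt(39743173/41142) = sqrt(1635113623566)/41142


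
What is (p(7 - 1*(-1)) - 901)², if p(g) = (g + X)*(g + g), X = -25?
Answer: 1375929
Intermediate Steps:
p(g) = 2*g*(-25 + g) (p(g) = (g - 25)*(g + g) = (-25 + g)*(2*g) = 2*g*(-25 + g))
(p(7 - 1*(-1)) - 901)² = (2*(7 - 1*(-1))*(-25 + (7 - 1*(-1))) - 901)² = (2*(7 + 1)*(-25 + (7 + 1)) - 901)² = (2*8*(-25 + 8) - 901)² = (2*8*(-17) - 901)² = (-272 - 901)² = (-1173)² = 1375929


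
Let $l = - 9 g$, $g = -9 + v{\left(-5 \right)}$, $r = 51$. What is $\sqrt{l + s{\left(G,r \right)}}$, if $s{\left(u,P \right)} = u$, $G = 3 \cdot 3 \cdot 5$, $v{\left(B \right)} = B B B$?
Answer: $3 \sqrt{139} \approx 35.37$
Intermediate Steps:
$v{\left(B \right)} = B^{3}$ ($v{\left(B \right)} = B^{2} B = B^{3}$)
$g = -134$ ($g = -9 + \left(-5\right)^{3} = -9 - 125 = -134$)
$G = 45$ ($G = 9 \cdot 5 = 45$)
$l = 1206$ ($l = \left(-9\right) \left(-134\right) = 1206$)
$\sqrt{l + s{\left(G,r \right)}} = \sqrt{1206 + 45} = \sqrt{1251} = 3 \sqrt{139}$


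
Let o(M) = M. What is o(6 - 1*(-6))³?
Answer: 1728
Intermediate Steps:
o(6 - 1*(-6))³ = (6 - 1*(-6))³ = (6 + 6)³ = 12³ = 1728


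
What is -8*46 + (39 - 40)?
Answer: -369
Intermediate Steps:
-8*46 + (39 - 40) = -368 - 1 = -369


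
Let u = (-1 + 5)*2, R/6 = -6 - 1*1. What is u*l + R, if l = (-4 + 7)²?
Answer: 30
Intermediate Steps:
R = -42 (R = 6*(-6 - 1*1) = 6*(-6 - 1) = 6*(-7) = -42)
u = 8 (u = 4*2 = 8)
l = 9 (l = 3² = 9)
u*l + R = 8*9 - 42 = 72 - 42 = 30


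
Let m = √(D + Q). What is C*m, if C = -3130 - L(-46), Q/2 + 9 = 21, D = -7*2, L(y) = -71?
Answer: -3059*√10 ≈ -9673.4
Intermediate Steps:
D = -14
Q = 24 (Q = -18 + 2*21 = -18 + 42 = 24)
m = √10 (m = √(-14 + 24) = √10 ≈ 3.1623)
C = -3059 (C = -3130 - 1*(-71) = -3130 + 71 = -3059)
C*m = -3059*√10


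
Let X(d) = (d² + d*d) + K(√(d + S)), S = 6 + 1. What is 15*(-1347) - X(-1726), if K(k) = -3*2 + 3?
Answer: -5978354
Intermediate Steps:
S = 7
K(k) = -3 (K(k) = -6 + 3 = -3)
X(d) = -3 + 2*d² (X(d) = (d² + d*d) - 3 = (d² + d²) - 3 = 2*d² - 3 = -3 + 2*d²)
15*(-1347) - X(-1726) = 15*(-1347) - (-3 + 2*(-1726)²) = -20205 - (-3 + 2*2979076) = -20205 - (-3 + 5958152) = -20205 - 1*5958149 = -20205 - 5958149 = -5978354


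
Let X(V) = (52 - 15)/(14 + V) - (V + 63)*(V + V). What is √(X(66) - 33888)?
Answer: I*√20366215/20 ≈ 225.64*I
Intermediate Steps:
X(V) = 37/(14 + V) - 2*V*(63 + V) (X(V) = 37/(14 + V) - (63 + V)*2*V = 37/(14 + V) - 2*V*(63 + V))
√(X(66) - 33888) = √((37 - 1764*66 - 154*66² - 2*66³)/(14 + 66) - 33888) = √((37 - 116424 - 154*4356 - 2*287496)/80 - 33888) = √((37 - 116424 - 670824 - 574992)/80 - 33888) = √((1/80)*(-1362203) - 33888) = √(-1362203/80 - 33888) = √(-4073243/80) = I*√20366215/20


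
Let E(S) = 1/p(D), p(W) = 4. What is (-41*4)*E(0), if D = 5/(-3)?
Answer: -41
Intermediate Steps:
D = -5/3 (D = 5*(-⅓) = -5/3 ≈ -1.6667)
E(S) = ¼ (E(S) = 1/4 = ¼)
(-41*4)*E(0) = -41*4*(¼) = -164*¼ = -41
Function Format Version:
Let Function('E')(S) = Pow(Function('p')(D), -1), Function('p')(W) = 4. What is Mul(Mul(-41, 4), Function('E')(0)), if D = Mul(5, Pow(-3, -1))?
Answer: -41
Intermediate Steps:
D = Rational(-5, 3) (D = Mul(5, Rational(-1, 3)) = Rational(-5, 3) ≈ -1.6667)
Function('E')(S) = Rational(1, 4) (Function('E')(S) = Pow(4, -1) = Rational(1, 4))
Mul(Mul(-41, 4), Function('E')(0)) = Mul(Mul(-41, 4), Rational(1, 4)) = Mul(-164, Rational(1, 4)) = -41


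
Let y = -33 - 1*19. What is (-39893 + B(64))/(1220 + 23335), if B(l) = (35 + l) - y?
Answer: -39742/24555 ≈ -1.6185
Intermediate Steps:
y = -52 (y = -33 - 19 = -52)
B(l) = 87 + l (B(l) = (35 + l) - 1*(-52) = (35 + l) + 52 = 87 + l)
(-39893 + B(64))/(1220 + 23335) = (-39893 + (87 + 64))/(1220 + 23335) = (-39893 + 151)/24555 = -39742*1/24555 = -39742/24555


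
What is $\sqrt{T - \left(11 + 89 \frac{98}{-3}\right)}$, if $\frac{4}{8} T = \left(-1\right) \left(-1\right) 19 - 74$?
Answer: $\frac{\sqrt{25077}}{3} \approx 52.786$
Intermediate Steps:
$T = -110$ ($T = 2 \left(\left(-1\right) \left(-1\right) 19 - 74\right) = 2 \left(1 \cdot 19 - 74\right) = 2 \left(19 - 74\right) = 2 \left(-55\right) = -110$)
$\sqrt{T - \left(11 + 89 \frac{98}{-3}\right)} = \sqrt{-110 - \left(11 + 89 \frac{98}{-3}\right)} = \sqrt{-110 - \left(11 + 89 \cdot 98 \left(- \frac{1}{3}\right)\right)} = \sqrt{-110 - - \frac{8689}{3}} = \sqrt{-110 + \left(\frac{8722}{3} - 11\right)} = \sqrt{-110 + \frac{8689}{3}} = \sqrt{\frac{8359}{3}} = \frac{\sqrt{25077}}{3}$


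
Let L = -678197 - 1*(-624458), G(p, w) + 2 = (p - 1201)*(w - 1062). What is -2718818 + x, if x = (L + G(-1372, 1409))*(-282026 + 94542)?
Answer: 177464386030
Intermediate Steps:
G(p, w) = -2 + (-1201 + p)*(-1062 + w) (G(p, w) = -2 + (p - 1201)*(w - 1062) = -2 + (-1201 + p)*(-1062 + w))
L = -53739 (L = -678197 + 624458 = -53739)
x = 177467104848 (x = (-53739 + (1275460 - 1201*1409 - 1062*(-1372) - 1372*1409))*(-282026 + 94542) = (-53739 + (1275460 - 1692209 + 1457064 - 1933148))*(-187484) = (-53739 - 892833)*(-187484) = -946572*(-187484) = 177467104848)
-2718818 + x = -2718818 + 177467104848 = 177464386030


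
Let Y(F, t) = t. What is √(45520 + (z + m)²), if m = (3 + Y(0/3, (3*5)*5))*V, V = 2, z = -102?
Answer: 2*√12109 ≈ 220.08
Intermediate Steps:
m = 156 (m = (3 + (3*5)*5)*2 = (3 + 15*5)*2 = (3 + 75)*2 = 78*2 = 156)
√(45520 + (z + m)²) = √(45520 + (-102 + 156)²) = √(45520 + 54²) = √(45520 + 2916) = √48436 = 2*√12109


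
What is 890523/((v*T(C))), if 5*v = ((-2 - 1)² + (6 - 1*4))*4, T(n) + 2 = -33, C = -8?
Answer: -890523/308 ≈ -2891.3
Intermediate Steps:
T(n) = -35 (T(n) = -2 - 33 = -35)
v = 44/5 (v = (((-2 - 1)² + (6 - 1*4))*4)/5 = (((-3)² + (6 - 4))*4)/5 = ((9 + 2)*4)/5 = (11*4)/5 = (⅕)*44 = 44/5 ≈ 8.8000)
890523/((v*T(C))) = 890523/(((44/5)*(-35))) = 890523/(-308) = 890523*(-1/308) = -890523/308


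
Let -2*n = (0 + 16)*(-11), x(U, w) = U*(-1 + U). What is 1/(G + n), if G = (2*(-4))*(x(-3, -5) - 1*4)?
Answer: 1/24 ≈ 0.041667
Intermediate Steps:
G = -64 (G = (2*(-4))*(-3*(-1 - 3) - 1*4) = -8*(-3*(-4) - 4) = -8*(12 - 4) = -8*8 = -64)
n = 88 (n = -(0 + 16)*(-11)/2 = -8*(-11) = -½*(-176) = 88)
1/(G + n) = 1/(-64 + 88) = 1/24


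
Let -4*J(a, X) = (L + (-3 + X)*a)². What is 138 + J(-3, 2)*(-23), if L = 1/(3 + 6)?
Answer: 15686/81 ≈ 193.65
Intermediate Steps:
L = ⅑ (L = 1/9 = ⅑ ≈ 0.11111)
J(a, X) = -(⅑ + a*(-3 + X))²/4 (J(a, X) = -(⅑ + (-3 + X)*a)²/4 = -(⅑ + a*(-3 + X))²/4)
138 + J(-3, 2)*(-23) = 138 - (1 - 27*(-3) + 9*2*(-3))²/324*(-23) = 138 - (1 + 81 - 54)²/324*(-23) = 138 - 1/324*28²*(-23) = 138 - 1/324*784*(-23) = 138 - 196/81*(-23) = 138 + 4508/81 = 15686/81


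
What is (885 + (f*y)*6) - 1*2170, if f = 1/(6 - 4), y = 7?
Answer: -1264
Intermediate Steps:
f = ½ (f = 1/2 = ½ ≈ 0.50000)
(885 + (f*y)*6) - 1*2170 = (885 + ((½)*7)*6) - 1*2170 = (885 + (7/2)*6) - 2170 = (885 + 21) - 2170 = 906 - 2170 = -1264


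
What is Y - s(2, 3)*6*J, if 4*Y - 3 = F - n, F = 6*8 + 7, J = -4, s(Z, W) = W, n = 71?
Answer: 275/4 ≈ 68.750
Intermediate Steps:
F = 55 (F = 48 + 7 = 55)
Y = -13/4 (Y = 3/4 + (55 - 1*71)/4 = 3/4 + (55 - 71)/4 = 3/4 + (1/4)*(-16) = 3/4 - 4 = -13/4 ≈ -3.2500)
Y - s(2, 3)*6*J = -13/4 - 3*6*(-4) = -13/4 - 18*(-4) = -13/4 - 1*(-72) = -13/4 + 72 = 275/4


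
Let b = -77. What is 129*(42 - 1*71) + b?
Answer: -3818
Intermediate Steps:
129*(42 - 1*71) + b = 129*(42 - 1*71) - 77 = 129*(42 - 71) - 77 = 129*(-29) - 77 = -3741 - 77 = -3818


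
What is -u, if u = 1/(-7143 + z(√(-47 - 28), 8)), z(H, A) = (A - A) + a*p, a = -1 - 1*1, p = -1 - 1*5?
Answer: 1/7131 ≈ 0.00014023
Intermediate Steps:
p = -6 (p = -1 - 5 = -6)
a = -2 (a = -1 - 1 = -2)
z(H, A) = 12 (z(H, A) = (A - A) - 2*(-6) = 0 + 12 = 12)
u = -1/7131 (u = 1/(-7143 + 12) = 1/(-7131) = -1/7131 ≈ -0.00014023)
-u = -1*(-1/7131) = 1/7131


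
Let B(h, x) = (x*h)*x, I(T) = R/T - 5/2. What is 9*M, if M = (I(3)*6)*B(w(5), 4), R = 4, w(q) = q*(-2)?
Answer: 10080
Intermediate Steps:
w(q) = -2*q
I(T) = -5/2 + 4/T (I(T) = 4/T - 5/2 = -5/2 + 4/T)
B(h, x) = h*x² (B(h, x) = (h*x)*x = h*x²)
M = 1120 (M = ((-5/2 + 4/3)*6)*(-2*5*4²) = ((-5/2 + 4*(⅓))*6)*(-10*16) = ((-5/2 + 4/3)*6)*(-160) = -7/6*6*(-160) = -7*(-160) = 1120)
9*M = 9*1120 = 10080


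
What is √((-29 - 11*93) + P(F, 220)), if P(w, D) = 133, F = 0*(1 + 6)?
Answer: I*√919 ≈ 30.315*I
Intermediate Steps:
F = 0 (F = 0*7 = 0)
√((-29 - 11*93) + P(F, 220)) = √((-29 - 11*93) + 133) = √((-29 - 1023) + 133) = √(-1052 + 133) = √(-919) = I*√919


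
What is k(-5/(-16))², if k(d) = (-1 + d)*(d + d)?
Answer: 3025/16384 ≈ 0.18463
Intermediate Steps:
k(d) = 2*d*(-1 + d) (k(d) = (-1 + d)*(2*d) = 2*d*(-1 + d))
k(-5/(-16))² = (2*(-5/(-16))*(-1 - 5/(-16)))² = (2*(-5*(-1/16))*(-1 - 5*(-1/16)))² = (2*(5/16)*(-1 + 5/16))² = (2*(5/16)*(-11/16))² = (-55/128)² = 3025/16384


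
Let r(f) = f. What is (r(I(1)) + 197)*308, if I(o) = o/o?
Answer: 60984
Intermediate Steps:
I(o) = 1
(r(I(1)) + 197)*308 = (1 + 197)*308 = 198*308 = 60984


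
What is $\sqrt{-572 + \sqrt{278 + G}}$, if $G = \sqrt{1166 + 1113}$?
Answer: $\sqrt{-572 + \sqrt{278 + \sqrt{2279}}} \approx 23.536 i$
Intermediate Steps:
$G = \sqrt{2279} \approx 47.739$
$\sqrt{-572 + \sqrt{278 + G}} = \sqrt{-572 + \sqrt{278 + \sqrt{2279}}}$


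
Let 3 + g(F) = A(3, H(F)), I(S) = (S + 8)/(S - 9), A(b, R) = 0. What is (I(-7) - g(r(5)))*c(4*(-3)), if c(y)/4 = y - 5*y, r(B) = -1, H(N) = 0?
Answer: 564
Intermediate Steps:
I(S) = (8 + S)/(-9 + S)
g(F) = -3 (g(F) = -3 + 0 = -3)
c(y) = -16*y (c(y) = 4*(y - 5*y) = 4*(-4*y) = -16*y)
(I(-7) - g(r(5)))*c(4*(-3)) = ((8 - 7)/(-9 - 7) - 1*(-3))*(-64*(-3)) = (1/(-16) + 3)*(-16*(-12)) = (-1/16*1 + 3)*192 = (-1/16 + 3)*192 = (47/16)*192 = 564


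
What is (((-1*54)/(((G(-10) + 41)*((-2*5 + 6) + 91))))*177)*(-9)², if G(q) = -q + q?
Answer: -258066/1189 ≈ -217.04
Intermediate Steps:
G(q) = 0
(((-1*54)/(((G(-10) + 41)*((-2*5 + 6) + 91))))*177)*(-9)² = (((-1*54)/(((0 + 41)*((-2*5 + 6) + 91))))*177)*(-9)² = (-54*1/(41*((-10 + 6) + 91))*177)*81 = (-54*1/(41*(-4 + 91))*177)*81 = (-54/(41*87)*177)*81 = (-54/3567*177)*81 = (-54*1/3567*177)*81 = -18/1189*177*81 = -3186/1189*81 = -258066/1189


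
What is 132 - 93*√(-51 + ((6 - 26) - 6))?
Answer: 132 - 93*I*√77 ≈ 132.0 - 816.07*I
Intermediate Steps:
132 - 93*√(-51 + ((6 - 26) - 6)) = 132 - 93*√(-51 + (-20 - 6)) = 132 - 93*√(-51 - 26) = 132 - 93*I*√77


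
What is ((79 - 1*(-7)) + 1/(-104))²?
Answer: 79977249/10816 ≈ 7394.3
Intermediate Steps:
((79 - 1*(-7)) + 1/(-104))² = ((79 + 7) - 1/104)² = (86 - 1/104)² = (8943/104)² = 79977249/10816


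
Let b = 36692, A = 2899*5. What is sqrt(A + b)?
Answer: sqrt(51187) ≈ 226.25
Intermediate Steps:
A = 14495
sqrt(A + b) = sqrt(14495 + 36692) = sqrt(51187)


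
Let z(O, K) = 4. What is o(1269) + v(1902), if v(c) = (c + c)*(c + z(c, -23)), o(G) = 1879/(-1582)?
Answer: 11470168889/1582 ≈ 7.2504e+6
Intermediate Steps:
o(G) = -1879/1582 (o(G) = 1879*(-1/1582) = -1879/1582)
v(c) = 2*c*(4 + c) (v(c) = (c + c)*(c + 4) = (2*c)*(4 + c) = 2*c*(4 + c))
o(1269) + v(1902) = -1879/1582 + 2*1902*(4 + 1902) = -1879/1582 + 2*1902*1906 = -1879/1582 + 7250424 = 11470168889/1582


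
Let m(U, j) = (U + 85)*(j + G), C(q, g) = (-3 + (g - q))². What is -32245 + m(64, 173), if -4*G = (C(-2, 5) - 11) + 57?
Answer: -17555/2 ≈ -8777.5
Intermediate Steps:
C(q, g) = (-3 + g - q)²
G = -31/2 (G = -(((3 - 2 - 1*5)² - 11) + 57)/4 = -(((3 - 2 - 5)² - 11) + 57)/4 = -(((-4)² - 11) + 57)/4 = -((16 - 11) + 57)/4 = -(5 + 57)/4 = -¼*62 = -31/2 ≈ -15.500)
m(U, j) = (85 + U)*(-31/2 + j) (m(U, j) = (U + 85)*(j - 31/2) = (85 + U)*(-31/2 + j))
-32245 + m(64, 173) = -32245 + (-2635/2 + 85*173 - 31/2*64 + 64*173) = -32245 + (-2635/2 + 14705 - 992 + 11072) = -32245 + 46935/2 = -17555/2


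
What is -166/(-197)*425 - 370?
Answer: -2340/197 ≈ -11.878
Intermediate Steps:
-166/(-197)*425 - 370 = -166*(-1/197)*425 - 370 = (166/197)*425 - 370 = 70550/197 - 370 = -2340/197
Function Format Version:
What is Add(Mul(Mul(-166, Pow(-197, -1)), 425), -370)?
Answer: Rational(-2340, 197) ≈ -11.878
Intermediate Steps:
Add(Mul(Mul(-166, Pow(-197, -1)), 425), -370) = Add(Mul(Mul(-166, Rational(-1, 197)), 425), -370) = Add(Mul(Rational(166, 197), 425), -370) = Add(Rational(70550, 197), -370) = Rational(-2340, 197)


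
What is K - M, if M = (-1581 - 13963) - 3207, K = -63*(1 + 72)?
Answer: 14152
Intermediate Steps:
K = -4599 (K = -63*73 = -4599)
M = -18751 (M = -15544 - 3207 = -18751)
K - M = -4599 - 1*(-18751) = -4599 + 18751 = 14152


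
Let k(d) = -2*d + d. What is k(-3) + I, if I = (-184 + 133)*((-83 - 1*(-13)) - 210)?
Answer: 14283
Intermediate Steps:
k(d) = -d
I = 14280 (I = -51*((-83 + 13) - 210) = -51*(-70 - 210) = -51*(-280) = 14280)
k(-3) + I = -1*(-3) + 14280 = 3 + 14280 = 14283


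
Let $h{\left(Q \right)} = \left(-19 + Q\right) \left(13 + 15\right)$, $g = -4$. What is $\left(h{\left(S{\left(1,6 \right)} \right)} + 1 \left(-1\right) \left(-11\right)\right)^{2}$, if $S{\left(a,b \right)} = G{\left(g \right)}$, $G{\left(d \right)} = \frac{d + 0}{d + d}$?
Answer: $257049$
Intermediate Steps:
$G{\left(d \right)} = \frac{1}{2}$ ($G{\left(d \right)} = \frac{d}{2 d} = d \frac{1}{2 d} = \frac{1}{2}$)
$S{\left(a,b \right)} = \frac{1}{2}$
$h{\left(Q \right)} = -532 + 28 Q$ ($h{\left(Q \right)} = \left(-19 + Q\right) 28 = -532 + 28 Q$)
$\left(h{\left(S{\left(1,6 \right)} \right)} + 1 \left(-1\right) \left(-11\right)\right)^{2} = \left(\left(-532 + 28 \cdot \frac{1}{2}\right) + 1 \left(-1\right) \left(-11\right)\right)^{2} = \left(\left(-532 + 14\right) - -11\right)^{2} = \left(-518 + 11\right)^{2} = \left(-507\right)^{2} = 257049$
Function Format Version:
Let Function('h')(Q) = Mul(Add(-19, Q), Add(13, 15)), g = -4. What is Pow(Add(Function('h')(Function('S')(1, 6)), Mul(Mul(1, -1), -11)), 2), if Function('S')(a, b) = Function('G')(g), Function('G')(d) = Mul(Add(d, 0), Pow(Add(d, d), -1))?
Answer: 257049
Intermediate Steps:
Function('G')(d) = Rational(1, 2) (Function('G')(d) = Mul(d, Pow(Mul(2, d), -1)) = Mul(d, Mul(Rational(1, 2), Pow(d, -1))) = Rational(1, 2))
Function('S')(a, b) = Rational(1, 2)
Function('h')(Q) = Add(-532, Mul(28, Q)) (Function('h')(Q) = Mul(Add(-19, Q), 28) = Add(-532, Mul(28, Q)))
Pow(Add(Function('h')(Function('S')(1, 6)), Mul(Mul(1, -1), -11)), 2) = Pow(Add(Add(-532, Mul(28, Rational(1, 2))), Mul(Mul(1, -1), -11)), 2) = Pow(Add(Add(-532, 14), Mul(-1, -11)), 2) = Pow(Add(-518, 11), 2) = Pow(-507, 2) = 257049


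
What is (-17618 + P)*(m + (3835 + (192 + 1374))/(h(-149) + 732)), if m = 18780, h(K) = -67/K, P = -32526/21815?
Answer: -788095243544650604/2380780025 ≈ -3.3102e+8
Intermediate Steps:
P = -32526/21815 (P = -32526*1/21815 = -32526/21815 ≈ -1.4910)
(-17618 + P)*(m + (3835 + (192 + 1374))/(h(-149) + 732)) = (-17618 - 32526/21815)*(18780 + (3835 + (192 + 1374))/(-67/(-149) + 732)) = -384369196*(18780 + (3835 + 1566)/(-67*(-1/149) + 732))/21815 = -384369196*(18780 + 5401/(67/149 + 732))/21815 = -384369196*(18780 + 5401/(109135/149))/21815 = -384369196*(18780 + 5401*(149/109135))/21815 = -384369196*(18780 + 804749/109135)/21815 = -384369196/21815*2050360049/109135 = -788095243544650604/2380780025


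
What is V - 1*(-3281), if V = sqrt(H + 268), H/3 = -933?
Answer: 3281 + I*sqrt(2531) ≈ 3281.0 + 50.309*I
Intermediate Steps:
H = -2799 (H = 3*(-933) = -2799)
V = I*sqrt(2531) (V = sqrt(-2799 + 268) = sqrt(-2531) = I*sqrt(2531) ≈ 50.309*I)
V - 1*(-3281) = I*sqrt(2531) - 1*(-3281) = I*sqrt(2531) + 3281 = 3281 + I*sqrt(2531)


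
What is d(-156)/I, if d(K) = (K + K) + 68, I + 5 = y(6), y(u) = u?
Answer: -244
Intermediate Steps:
I = 1 (I = -5 + 6 = 1)
d(K) = 68 + 2*K (d(K) = 2*K + 68 = 68 + 2*K)
d(-156)/I = (68 + 2*(-156))/1 = (68 - 312)*1 = -244*1 = -244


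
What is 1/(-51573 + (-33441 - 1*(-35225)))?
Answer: -1/49789 ≈ -2.0085e-5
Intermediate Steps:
1/(-51573 + (-33441 - 1*(-35225))) = 1/(-51573 + (-33441 + 35225)) = 1/(-51573 + 1784) = 1/(-49789) = -1/49789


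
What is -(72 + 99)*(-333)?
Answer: 56943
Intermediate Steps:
-(72 + 99)*(-333) = -1*171*(-333) = -171*(-333) = 56943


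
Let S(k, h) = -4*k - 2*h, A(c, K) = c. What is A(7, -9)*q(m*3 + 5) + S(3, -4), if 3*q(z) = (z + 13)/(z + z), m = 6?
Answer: -50/23 ≈ -2.1739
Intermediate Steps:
q(z) = (13 + z)/(6*z) (q(z) = ((z + 13)/(z + z))/3 = ((13 + z)/((2*z)))/3 = ((13 + z)*(1/(2*z)))/3 = ((13 + z)/(2*z))/3 = (13 + z)/(6*z))
A(7, -9)*q(m*3 + 5) + S(3, -4) = 7*((13 + (6*3 + 5))/(6*(6*3 + 5))) + (-4*3 - 2*(-4)) = 7*((13 + (18 + 5))/(6*(18 + 5))) + (-12 + 8) = 7*((⅙)*(13 + 23)/23) - 4 = 7*((⅙)*(1/23)*36) - 4 = 7*(6/23) - 4 = 42/23 - 4 = -50/23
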